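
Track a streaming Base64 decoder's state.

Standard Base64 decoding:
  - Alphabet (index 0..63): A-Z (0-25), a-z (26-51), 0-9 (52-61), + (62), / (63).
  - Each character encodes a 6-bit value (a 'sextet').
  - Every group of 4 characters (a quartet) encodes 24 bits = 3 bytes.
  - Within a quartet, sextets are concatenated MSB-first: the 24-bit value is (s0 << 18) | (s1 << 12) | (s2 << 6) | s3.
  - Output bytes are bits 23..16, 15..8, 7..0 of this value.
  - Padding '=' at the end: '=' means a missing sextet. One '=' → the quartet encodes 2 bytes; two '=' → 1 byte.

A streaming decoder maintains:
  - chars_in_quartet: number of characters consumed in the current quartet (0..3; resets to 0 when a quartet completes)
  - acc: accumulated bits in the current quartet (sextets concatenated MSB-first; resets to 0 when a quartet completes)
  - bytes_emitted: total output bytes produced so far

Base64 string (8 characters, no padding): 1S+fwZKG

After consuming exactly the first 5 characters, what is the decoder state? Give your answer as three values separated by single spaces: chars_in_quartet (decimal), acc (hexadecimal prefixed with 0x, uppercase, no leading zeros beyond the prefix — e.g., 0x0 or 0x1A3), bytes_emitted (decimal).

Answer: 1 0x30 3

Derivation:
After char 0 ('1'=53): chars_in_quartet=1 acc=0x35 bytes_emitted=0
After char 1 ('S'=18): chars_in_quartet=2 acc=0xD52 bytes_emitted=0
After char 2 ('+'=62): chars_in_quartet=3 acc=0x354BE bytes_emitted=0
After char 3 ('f'=31): chars_in_quartet=4 acc=0xD52F9F -> emit D5 2F 9F, reset; bytes_emitted=3
After char 4 ('w'=48): chars_in_quartet=1 acc=0x30 bytes_emitted=3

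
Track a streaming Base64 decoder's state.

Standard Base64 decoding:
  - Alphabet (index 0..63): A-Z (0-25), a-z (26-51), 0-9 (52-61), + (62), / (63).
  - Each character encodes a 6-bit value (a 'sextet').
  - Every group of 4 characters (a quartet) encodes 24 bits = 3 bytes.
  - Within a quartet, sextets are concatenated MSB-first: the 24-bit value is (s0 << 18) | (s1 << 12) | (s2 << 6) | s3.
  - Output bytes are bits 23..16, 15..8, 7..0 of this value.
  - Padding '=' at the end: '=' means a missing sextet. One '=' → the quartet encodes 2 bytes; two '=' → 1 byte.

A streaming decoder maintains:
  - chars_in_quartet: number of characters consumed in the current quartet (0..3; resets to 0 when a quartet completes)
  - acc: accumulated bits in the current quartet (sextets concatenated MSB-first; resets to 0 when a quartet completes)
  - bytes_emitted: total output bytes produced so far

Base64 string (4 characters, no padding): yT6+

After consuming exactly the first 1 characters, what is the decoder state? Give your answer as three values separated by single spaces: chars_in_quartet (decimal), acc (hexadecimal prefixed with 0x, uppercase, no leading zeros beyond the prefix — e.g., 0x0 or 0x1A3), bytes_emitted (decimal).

After char 0 ('y'=50): chars_in_quartet=1 acc=0x32 bytes_emitted=0

Answer: 1 0x32 0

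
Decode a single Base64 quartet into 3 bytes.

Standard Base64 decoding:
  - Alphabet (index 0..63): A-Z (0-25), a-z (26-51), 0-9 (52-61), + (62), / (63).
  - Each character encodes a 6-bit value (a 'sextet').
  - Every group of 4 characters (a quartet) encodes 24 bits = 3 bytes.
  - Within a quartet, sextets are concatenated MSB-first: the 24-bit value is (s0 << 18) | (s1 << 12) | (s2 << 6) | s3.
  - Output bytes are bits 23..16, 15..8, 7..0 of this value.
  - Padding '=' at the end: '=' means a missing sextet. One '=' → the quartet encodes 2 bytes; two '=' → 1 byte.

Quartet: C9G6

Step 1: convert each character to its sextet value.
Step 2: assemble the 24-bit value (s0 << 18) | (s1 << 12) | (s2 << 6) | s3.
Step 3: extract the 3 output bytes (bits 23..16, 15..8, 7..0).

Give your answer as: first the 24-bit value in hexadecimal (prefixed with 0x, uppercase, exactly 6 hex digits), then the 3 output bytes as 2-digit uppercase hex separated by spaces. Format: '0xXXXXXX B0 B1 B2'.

Answer: 0x0BD1BA 0B D1 BA

Derivation:
Sextets: C=2, 9=61, G=6, 6=58
24-bit: (2<<18) | (61<<12) | (6<<6) | 58
      = 0x080000 | 0x03D000 | 0x000180 | 0x00003A
      = 0x0BD1BA
Bytes: (v>>16)&0xFF=0B, (v>>8)&0xFF=D1, v&0xFF=BA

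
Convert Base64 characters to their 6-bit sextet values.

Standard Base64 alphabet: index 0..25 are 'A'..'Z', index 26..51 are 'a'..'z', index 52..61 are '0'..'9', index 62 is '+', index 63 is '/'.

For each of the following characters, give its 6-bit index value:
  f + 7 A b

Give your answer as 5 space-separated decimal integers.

Answer: 31 62 59 0 27

Derivation:
'f': a..z range, 26 + ord('f') − ord('a') = 31
'+': index 62
'7': 0..9 range, 52 + ord('7') − ord('0') = 59
'A': A..Z range, ord('A') − ord('A') = 0
'b': a..z range, 26 + ord('b') − ord('a') = 27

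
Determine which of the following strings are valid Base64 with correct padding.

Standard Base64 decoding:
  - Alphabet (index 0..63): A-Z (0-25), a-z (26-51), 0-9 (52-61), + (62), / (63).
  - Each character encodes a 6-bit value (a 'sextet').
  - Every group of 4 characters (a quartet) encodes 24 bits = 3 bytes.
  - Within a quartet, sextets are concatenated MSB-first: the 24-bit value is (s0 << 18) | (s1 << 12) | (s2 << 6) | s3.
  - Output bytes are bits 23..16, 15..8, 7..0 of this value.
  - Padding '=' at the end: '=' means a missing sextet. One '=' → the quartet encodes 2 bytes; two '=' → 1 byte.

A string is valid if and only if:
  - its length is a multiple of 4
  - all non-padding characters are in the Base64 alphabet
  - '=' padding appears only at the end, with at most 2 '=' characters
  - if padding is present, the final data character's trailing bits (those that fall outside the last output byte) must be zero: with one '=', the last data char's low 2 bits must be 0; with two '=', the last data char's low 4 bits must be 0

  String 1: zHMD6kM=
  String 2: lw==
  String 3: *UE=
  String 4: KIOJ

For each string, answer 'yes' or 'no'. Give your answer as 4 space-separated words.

Answer: yes yes no yes

Derivation:
String 1: 'zHMD6kM=' → valid
String 2: 'lw==' → valid
String 3: '*UE=' → invalid (bad char(s): ['*'])
String 4: 'KIOJ' → valid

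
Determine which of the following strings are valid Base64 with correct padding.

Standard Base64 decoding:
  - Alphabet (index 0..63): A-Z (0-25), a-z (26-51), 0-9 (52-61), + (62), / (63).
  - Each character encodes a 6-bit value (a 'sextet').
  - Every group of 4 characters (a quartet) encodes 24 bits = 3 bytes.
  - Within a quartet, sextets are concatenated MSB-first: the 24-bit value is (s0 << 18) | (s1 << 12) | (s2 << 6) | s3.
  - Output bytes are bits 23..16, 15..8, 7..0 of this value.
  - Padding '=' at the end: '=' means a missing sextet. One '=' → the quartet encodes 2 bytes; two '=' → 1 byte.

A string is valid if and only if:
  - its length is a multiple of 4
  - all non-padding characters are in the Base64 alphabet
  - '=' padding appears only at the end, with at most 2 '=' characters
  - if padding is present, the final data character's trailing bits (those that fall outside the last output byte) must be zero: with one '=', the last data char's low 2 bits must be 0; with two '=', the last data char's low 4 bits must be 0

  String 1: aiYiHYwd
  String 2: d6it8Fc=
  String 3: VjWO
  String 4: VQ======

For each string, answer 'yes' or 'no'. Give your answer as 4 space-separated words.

String 1: 'aiYiHYwd' → valid
String 2: 'd6it8Fc=' → valid
String 3: 'VjWO' → valid
String 4: 'VQ======' → invalid (6 pad chars (max 2))

Answer: yes yes yes no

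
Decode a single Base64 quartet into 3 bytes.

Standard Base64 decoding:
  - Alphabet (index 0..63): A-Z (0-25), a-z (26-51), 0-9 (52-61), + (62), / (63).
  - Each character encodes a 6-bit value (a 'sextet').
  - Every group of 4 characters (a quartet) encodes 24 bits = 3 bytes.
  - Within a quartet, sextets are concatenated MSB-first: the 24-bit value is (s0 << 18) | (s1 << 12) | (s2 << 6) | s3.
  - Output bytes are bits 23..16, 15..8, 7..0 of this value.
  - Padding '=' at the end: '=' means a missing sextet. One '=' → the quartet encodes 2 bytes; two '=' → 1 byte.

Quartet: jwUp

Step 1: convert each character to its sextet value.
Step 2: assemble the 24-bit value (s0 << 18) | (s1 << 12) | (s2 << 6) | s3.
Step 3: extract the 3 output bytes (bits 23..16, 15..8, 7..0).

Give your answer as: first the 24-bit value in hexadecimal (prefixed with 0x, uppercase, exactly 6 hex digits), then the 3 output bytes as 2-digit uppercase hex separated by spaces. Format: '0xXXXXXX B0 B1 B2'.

Sextets: j=35, w=48, U=20, p=41
24-bit: (35<<18) | (48<<12) | (20<<6) | 41
      = 0x8C0000 | 0x030000 | 0x000500 | 0x000029
      = 0x8F0529
Bytes: (v>>16)&0xFF=8F, (v>>8)&0xFF=05, v&0xFF=29

Answer: 0x8F0529 8F 05 29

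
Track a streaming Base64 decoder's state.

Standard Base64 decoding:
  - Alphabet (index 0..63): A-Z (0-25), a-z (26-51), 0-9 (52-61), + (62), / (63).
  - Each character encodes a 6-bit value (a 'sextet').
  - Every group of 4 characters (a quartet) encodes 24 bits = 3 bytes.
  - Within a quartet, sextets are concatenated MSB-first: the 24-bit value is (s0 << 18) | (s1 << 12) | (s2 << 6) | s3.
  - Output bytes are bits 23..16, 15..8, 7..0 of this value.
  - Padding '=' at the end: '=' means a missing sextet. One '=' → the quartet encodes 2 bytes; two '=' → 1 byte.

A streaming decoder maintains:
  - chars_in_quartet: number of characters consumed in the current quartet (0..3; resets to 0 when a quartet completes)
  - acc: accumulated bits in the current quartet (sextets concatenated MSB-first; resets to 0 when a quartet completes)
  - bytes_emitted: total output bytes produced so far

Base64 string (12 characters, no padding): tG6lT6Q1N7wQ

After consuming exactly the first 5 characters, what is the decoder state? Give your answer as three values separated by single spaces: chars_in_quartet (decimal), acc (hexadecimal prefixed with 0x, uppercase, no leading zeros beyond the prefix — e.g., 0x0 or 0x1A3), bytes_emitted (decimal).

Answer: 1 0x13 3

Derivation:
After char 0 ('t'=45): chars_in_quartet=1 acc=0x2D bytes_emitted=0
After char 1 ('G'=6): chars_in_quartet=2 acc=0xB46 bytes_emitted=0
After char 2 ('6'=58): chars_in_quartet=3 acc=0x2D1BA bytes_emitted=0
After char 3 ('l'=37): chars_in_quartet=4 acc=0xB46EA5 -> emit B4 6E A5, reset; bytes_emitted=3
After char 4 ('T'=19): chars_in_quartet=1 acc=0x13 bytes_emitted=3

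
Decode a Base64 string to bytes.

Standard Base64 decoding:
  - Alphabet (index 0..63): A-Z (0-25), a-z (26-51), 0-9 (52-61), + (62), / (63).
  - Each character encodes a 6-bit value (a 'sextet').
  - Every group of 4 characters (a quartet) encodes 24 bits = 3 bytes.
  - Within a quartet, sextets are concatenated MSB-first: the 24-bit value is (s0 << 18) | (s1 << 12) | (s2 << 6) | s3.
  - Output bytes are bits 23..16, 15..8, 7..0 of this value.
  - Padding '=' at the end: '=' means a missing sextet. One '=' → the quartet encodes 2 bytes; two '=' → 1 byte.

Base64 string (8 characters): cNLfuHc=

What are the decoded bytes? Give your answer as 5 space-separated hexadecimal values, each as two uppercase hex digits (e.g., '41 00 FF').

After char 0 ('c'=28): chars_in_quartet=1 acc=0x1C bytes_emitted=0
After char 1 ('N'=13): chars_in_quartet=2 acc=0x70D bytes_emitted=0
After char 2 ('L'=11): chars_in_quartet=3 acc=0x1C34B bytes_emitted=0
After char 3 ('f'=31): chars_in_quartet=4 acc=0x70D2DF -> emit 70 D2 DF, reset; bytes_emitted=3
After char 4 ('u'=46): chars_in_quartet=1 acc=0x2E bytes_emitted=3
After char 5 ('H'=7): chars_in_quartet=2 acc=0xB87 bytes_emitted=3
After char 6 ('c'=28): chars_in_quartet=3 acc=0x2E1DC bytes_emitted=3
Padding '=': partial quartet acc=0x2E1DC -> emit B8 77; bytes_emitted=5

Answer: 70 D2 DF B8 77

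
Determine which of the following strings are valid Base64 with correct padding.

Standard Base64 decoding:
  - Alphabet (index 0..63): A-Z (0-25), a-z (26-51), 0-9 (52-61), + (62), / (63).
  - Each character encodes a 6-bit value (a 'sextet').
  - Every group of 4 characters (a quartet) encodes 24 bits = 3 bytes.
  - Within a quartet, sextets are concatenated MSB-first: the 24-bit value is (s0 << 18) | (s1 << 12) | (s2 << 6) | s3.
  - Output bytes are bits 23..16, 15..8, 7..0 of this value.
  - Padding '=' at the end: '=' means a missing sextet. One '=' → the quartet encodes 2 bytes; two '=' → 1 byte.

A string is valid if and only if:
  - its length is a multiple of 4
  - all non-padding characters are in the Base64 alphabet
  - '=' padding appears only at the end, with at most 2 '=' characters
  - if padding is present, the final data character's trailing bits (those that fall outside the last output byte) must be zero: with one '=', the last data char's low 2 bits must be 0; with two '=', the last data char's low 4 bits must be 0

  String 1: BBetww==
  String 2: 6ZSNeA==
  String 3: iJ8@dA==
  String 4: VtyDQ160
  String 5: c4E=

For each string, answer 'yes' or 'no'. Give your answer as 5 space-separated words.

String 1: 'BBetww==' → valid
String 2: '6ZSNeA==' → valid
String 3: 'iJ8@dA==' → invalid (bad char(s): ['@'])
String 4: 'VtyDQ160' → valid
String 5: 'c4E=' → valid

Answer: yes yes no yes yes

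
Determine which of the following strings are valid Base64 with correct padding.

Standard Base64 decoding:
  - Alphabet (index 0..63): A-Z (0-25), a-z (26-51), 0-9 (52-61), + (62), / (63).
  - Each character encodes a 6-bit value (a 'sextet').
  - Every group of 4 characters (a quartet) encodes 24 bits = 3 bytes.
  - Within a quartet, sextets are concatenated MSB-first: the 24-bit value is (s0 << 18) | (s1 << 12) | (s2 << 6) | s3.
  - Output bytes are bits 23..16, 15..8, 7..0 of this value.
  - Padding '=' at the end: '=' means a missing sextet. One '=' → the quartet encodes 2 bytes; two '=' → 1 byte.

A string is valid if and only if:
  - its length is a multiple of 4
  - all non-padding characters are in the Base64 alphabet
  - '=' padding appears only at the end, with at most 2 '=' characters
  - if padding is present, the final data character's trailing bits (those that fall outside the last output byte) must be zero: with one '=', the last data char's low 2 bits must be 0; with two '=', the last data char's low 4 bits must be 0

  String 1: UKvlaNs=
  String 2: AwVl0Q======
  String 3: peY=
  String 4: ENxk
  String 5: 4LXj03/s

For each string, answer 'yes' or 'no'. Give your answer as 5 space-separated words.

Answer: yes no yes yes yes

Derivation:
String 1: 'UKvlaNs=' → valid
String 2: 'AwVl0Q======' → invalid (6 pad chars (max 2))
String 3: 'peY=' → valid
String 4: 'ENxk' → valid
String 5: '4LXj03/s' → valid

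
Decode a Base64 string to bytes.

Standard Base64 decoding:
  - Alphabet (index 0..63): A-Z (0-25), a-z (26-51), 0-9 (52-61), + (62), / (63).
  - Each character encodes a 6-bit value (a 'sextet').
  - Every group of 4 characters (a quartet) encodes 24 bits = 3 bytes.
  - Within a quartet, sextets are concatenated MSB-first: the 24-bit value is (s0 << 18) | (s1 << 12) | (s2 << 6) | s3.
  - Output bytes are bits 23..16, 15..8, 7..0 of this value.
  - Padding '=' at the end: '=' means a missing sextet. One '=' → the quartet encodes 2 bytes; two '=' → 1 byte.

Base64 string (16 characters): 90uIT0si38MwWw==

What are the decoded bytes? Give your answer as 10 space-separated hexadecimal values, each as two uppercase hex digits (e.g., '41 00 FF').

Answer: F7 4B 88 4F 4B 22 DF C3 30 5B

Derivation:
After char 0 ('9'=61): chars_in_quartet=1 acc=0x3D bytes_emitted=0
After char 1 ('0'=52): chars_in_quartet=2 acc=0xF74 bytes_emitted=0
After char 2 ('u'=46): chars_in_quartet=3 acc=0x3DD2E bytes_emitted=0
After char 3 ('I'=8): chars_in_quartet=4 acc=0xF74B88 -> emit F7 4B 88, reset; bytes_emitted=3
After char 4 ('T'=19): chars_in_quartet=1 acc=0x13 bytes_emitted=3
After char 5 ('0'=52): chars_in_quartet=2 acc=0x4F4 bytes_emitted=3
After char 6 ('s'=44): chars_in_quartet=3 acc=0x13D2C bytes_emitted=3
After char 7 ('i'=34): chars_in_quartet=4 acc=0x4F4B22 -> emit 4F 4B 22, reset; bytes_emitted=6
After char 8 ('3'=55): chars_in_quartet=1 acc=0x37 bytes_emitted=6
After char 9 ('8'=60): chars_in_quartet=2 acc=0xDFC bytes_emitted=6
After char 10 ('M'=12): chars_in_quartet=3 acc=0x37F0C bytes_emitted=6
After char 11 ('w'=48): chars_in_quartet=4 acc=0xDFC330 -> emit DF C3 30, reset; bytes_emitted=9
After char 12 ('W'=22): chars_in_quartet=1 acc=0x16 bytes_emitted=9
After char 13 ('w'=48): chars_in_quartet=2 acc=0x5B0 bytes_emitted=9
Padding '==': partial quartet acc=0x5B0 -> emit 5B; bytes_emitted=10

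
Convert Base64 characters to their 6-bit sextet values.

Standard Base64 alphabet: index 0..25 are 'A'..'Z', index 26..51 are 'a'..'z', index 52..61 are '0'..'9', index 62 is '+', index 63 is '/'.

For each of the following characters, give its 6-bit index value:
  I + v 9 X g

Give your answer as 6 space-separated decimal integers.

Answer: 8 62 47 61 23 32

Derivation:
'I': A..Z range, ord('I') − ord('A') = 8
'+': index 62
'v': a..z range, 26 + ord('v') − ord('a') = 47
'9': 0..9 range, 52 + ord('9') − ord('0') = 61
'X': A..Z range, ord('X') − ord('A') = 23
'g': a..z range, 26 + ord('g') − ord('a') = 32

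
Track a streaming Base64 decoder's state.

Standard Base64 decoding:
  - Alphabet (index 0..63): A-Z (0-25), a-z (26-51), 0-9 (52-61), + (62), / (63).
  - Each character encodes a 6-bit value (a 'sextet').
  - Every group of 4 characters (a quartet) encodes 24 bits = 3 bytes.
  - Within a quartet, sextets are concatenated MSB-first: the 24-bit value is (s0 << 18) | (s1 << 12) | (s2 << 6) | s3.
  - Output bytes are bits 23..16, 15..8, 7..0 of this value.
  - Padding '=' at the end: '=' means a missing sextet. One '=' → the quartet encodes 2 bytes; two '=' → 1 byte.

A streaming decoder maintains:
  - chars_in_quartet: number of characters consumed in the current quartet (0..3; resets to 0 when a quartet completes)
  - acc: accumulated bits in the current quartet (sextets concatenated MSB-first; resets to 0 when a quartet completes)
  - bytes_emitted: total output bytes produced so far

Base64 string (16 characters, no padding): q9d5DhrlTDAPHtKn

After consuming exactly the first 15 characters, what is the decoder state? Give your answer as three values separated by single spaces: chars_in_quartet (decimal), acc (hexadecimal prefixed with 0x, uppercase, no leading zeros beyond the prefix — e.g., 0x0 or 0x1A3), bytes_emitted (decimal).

After char 0 ('q'=42): chars_in_quartet=1 acc=0x2A bytes_emitted=0
After char 1 ('9'=61): chars_in_quartet=2 acc=0xABD bytes_emitted=0
After char 2 ('d'=29): chars_in_quartet=3 acc=0x2AF5D bytes_emitted=0
After char 3 ('5'=57): chars_in_quartet=4 acc=0xABD779 -> emit AB D7 79, reset; bytes_emitted=3
After char 4 ('D'=3): chars_in_quartet=1 acc=0x3 bytes_emitted=3
After char 5 ('h'=33): chars_in_quartet=2 acc=0xE1 bytes_emitted=3
After char 6 ('r'=43): chars_in_quartet=3 acc=0x386B bytes_emitted=3
After char 7 ('l'=37): chars_in_quartet=4 acc=0xE1AE5 -> emit 0E 1A E5, reset; bytes_emitted=6
After char 8 ('T'=19): chars_in_quartet=1 acc=0x13 bytes_emitted=6
After char 9 ('D'=3): chars_in_quartet=2 acc=0x4C3 bytes_emitted=6
After char 10 ('A'=0): chars_in_quartet=3 acc=0x130C0 bytes_emitted=6
After char 11 ('P'=15): chars_in_quartet=4 acc=0x4C300F -> emit 4C 30 0F, reset; bytes_emitted=9
After char 12 ('H'=7): chars_in_quartet=1 acc=0x7 bytes_emitted=9
After char 13 ('t'=45): chars_in_quartet=2 acc=0x1ED bytes_emitted=9
After char 14 ('K'=10): chars_in_quartet=3 acc=0x7B4A bytes_emitted=9

Answer: 3 0x7B4A 9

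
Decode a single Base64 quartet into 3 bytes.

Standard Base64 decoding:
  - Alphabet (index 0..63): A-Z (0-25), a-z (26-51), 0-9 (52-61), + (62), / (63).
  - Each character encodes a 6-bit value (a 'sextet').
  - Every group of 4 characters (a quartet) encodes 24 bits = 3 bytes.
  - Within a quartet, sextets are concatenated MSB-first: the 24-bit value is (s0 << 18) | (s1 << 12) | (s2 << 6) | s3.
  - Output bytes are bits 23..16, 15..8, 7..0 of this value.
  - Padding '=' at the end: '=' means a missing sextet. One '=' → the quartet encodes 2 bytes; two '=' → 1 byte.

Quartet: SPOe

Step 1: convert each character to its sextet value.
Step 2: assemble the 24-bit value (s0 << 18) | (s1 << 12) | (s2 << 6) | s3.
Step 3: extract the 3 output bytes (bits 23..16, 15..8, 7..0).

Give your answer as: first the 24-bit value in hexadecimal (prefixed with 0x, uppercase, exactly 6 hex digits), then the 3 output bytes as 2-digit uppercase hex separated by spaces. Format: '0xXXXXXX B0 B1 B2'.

Answer: 0x48F39E 48 F3 9E

Derivation:
Sextets: S=18, P=15, O=14, e=30
24-bit: (18<<18) | (15<<12) | (14<<6) | 30
      = 0x480000 | 0x00F000 | 0x000380 | 0x00001E
      = 0x48F39E
Bytes: (v>>16)&0xFF=48, (v>>8)&0xFF=F3, v&0xFF=9E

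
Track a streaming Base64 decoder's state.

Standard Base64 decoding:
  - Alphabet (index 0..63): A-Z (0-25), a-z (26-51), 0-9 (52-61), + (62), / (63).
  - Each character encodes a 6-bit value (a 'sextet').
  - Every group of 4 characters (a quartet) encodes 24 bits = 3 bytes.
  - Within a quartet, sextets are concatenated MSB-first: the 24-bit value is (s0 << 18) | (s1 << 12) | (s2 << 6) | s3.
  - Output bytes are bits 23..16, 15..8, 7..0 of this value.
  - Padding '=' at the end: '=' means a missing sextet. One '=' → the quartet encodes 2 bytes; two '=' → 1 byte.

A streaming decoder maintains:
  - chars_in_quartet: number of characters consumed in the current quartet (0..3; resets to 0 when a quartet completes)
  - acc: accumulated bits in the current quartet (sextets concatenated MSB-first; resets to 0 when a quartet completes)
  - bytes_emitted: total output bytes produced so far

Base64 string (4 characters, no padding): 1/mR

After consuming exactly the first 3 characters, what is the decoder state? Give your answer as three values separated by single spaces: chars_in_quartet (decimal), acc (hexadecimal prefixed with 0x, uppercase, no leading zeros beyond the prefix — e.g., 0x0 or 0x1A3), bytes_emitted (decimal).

Answer: 3 0x35FE6 0

Derivation:
After char 0 ('1'=53): chars_in_quartet=1 acc=0x35 bytes_emitted=0
After char 1 ('/'=63): chars_in_quartet=2 acc=0xD7F bytes_emitted=0
After char 2 ('m'=38): chars_in_quartet=3 acc=0x35FE6 bytes_emitted=0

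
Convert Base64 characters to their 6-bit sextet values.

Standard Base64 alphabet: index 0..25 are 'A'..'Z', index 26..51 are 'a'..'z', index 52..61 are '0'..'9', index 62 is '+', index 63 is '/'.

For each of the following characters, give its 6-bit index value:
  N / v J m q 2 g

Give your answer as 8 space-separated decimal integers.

Answer: 13 63 47 9 38 42 54 32

Derivation:
'N': A..Z range, ord('N') − ord('A') = 13
'/': index 63
'v': a..z range, 26 + ord('v') − ord('a') = 47
'J': A..Z range, ord('J') − ord('A') = 9
'm': a..z range, 26 + ord('m') − ord('a') = 38
'q': a..z range, 26 + ord('q') − ord('a') = 42
'2': 0..9 range, 52 + ord('2') − ord('0') = 54
'g': a..z range, 26 + ord('g') − ord('a') = 32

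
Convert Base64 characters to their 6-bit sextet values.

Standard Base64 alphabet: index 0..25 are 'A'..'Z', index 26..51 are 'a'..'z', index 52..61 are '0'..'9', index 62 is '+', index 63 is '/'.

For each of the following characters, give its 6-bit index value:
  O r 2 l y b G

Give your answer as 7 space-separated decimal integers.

Answer: 14 43 54 37 50 27 6

Derivation:
'O': A..Z range, ord('O') − ord('A') = 14
'r': a..z range, 26 + ord('r') − ord('a') = 43
'2': 0..9 range, 52 + ord('2') − ord('0') = 54
'l': a..z range, 26 + ord('l') − ord('a') = 37
'y': a..z range, 26 + ord('y') − ord('a') = 50
'b': a..z range, 26 + ord('b') − ord('a') = 27
'G': A..Z range, ord('G') − ord('A') = 6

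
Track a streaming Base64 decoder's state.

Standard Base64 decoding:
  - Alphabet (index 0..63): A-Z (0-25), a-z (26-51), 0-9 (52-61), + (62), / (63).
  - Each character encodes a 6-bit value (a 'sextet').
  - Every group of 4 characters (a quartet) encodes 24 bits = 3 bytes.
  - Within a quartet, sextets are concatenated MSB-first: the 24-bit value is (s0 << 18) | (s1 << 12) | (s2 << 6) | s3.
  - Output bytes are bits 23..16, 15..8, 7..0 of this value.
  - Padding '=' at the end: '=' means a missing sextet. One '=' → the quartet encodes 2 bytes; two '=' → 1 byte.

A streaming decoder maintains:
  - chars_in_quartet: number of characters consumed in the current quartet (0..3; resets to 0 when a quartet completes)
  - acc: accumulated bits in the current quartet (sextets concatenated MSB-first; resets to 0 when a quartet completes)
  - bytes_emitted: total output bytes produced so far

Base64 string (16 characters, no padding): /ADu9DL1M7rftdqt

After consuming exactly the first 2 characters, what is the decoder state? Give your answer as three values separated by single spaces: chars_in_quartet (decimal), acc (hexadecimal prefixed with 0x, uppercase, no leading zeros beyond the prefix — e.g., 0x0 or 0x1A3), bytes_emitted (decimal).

Answer: 2 0xFC0 0

Derivation:
After char 0 ('/'=63): chars_in_quartet=1 acc=0x3F bytes_emitted=0
After char 1 ('A'=0): chars_in_quartet=2 acc=0xFC0 bytes_emitted=0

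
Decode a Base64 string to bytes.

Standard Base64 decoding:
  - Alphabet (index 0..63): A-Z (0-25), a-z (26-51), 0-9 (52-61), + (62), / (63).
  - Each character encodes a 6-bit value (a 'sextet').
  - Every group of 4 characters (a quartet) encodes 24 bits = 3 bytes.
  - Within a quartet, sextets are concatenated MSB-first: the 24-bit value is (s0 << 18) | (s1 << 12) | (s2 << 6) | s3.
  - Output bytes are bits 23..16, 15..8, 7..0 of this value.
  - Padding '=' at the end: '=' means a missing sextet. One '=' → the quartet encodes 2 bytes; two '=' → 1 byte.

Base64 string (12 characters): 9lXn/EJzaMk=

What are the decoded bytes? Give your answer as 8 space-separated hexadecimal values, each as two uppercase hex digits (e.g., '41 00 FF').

After char 0 ('9'=61): chars_in_quartet=1 acc=0x3D bytes_emitted=0
After char 1 ('l'=37): chars_in_quartet=2 acc=0xF65 bytes_emitted=0
After char 2 ('X'=23): chars_in_quartet=3 acc=0x3D957 bytes_emitted=0
After char 3 ('n'=39): chars_in_quartet=4 acc=0xF655E7 -> emit F6 55 E7, reset; bytes_emitted=3
After char 4 ('/'=63): chars_in_quartet=1 acc=0x3F bytes_emitted=3
After char 5 ('E'=4): chars_in_quartet=2 acc=0xFC4 bytes_emitted=3
After char 6 ('J'=9): chars_in_quartet=3 acc=0x3F109 bytes_emitted=3
After char 7 ('z'=51): chars_in_quartet=4 acc=0xFC4273 -> emit FC 42 73, reset; bytes_emitted=6
After char 8 ('a'=26): chars_in_quartet=1 acc=0x1A bytes_emitted=6
After char 9 ('M'=12): chars_in_quartet=2 acc=0x68C bytes_emitted=6
After char 10 ('k'=36): chars_in_quartet=3 acc=0x1A324 bytes_emitted=6
Padding '=': partial quartet acc=0x1A324 -> emit 68 C9; bytes_emitted=8

Answer: F6 55 E7 FC 42 73 68 C9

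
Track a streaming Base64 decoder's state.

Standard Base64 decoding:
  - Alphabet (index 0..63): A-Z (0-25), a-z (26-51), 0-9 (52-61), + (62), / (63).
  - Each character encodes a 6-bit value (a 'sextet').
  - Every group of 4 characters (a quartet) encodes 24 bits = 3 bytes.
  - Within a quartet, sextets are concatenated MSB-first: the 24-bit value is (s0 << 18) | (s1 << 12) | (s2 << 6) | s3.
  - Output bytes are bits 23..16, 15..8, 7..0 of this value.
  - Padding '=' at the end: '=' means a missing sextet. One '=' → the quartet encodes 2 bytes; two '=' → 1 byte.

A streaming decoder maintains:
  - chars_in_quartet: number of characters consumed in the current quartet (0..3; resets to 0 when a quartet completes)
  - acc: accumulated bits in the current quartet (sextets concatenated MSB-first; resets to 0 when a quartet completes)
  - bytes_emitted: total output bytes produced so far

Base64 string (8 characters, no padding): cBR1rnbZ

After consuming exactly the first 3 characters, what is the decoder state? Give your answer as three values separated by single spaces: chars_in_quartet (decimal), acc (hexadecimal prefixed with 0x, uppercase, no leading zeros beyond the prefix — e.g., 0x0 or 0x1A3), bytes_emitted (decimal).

After char 0 ('c'=28): chars_in_quartet=1 acc=0x1C bytes_emitted=0
After char 1 ('B'=1): chars_in_quartet=2 acc=0x701 bytes_emitted=0
After char 2 ('R'=17): chars_in_quartet=3 acc=0x1C051 bytes_emitted=0

Answer: 3 0x1C051 0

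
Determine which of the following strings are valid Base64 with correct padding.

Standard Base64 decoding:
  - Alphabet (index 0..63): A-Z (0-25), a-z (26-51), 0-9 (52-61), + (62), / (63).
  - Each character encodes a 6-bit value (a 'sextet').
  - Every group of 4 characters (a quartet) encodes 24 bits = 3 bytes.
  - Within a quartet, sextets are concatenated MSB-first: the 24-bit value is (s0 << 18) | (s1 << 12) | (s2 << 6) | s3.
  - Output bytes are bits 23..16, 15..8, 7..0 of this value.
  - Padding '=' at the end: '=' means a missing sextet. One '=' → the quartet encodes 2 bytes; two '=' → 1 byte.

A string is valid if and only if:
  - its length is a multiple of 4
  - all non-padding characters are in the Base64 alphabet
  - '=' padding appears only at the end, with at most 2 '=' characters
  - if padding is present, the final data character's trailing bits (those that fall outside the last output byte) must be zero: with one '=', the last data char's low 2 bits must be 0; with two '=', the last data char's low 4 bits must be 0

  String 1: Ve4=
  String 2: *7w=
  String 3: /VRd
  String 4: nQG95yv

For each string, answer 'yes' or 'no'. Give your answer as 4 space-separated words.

String 1: 'Ve4=' → valid
String 2: '*7w=' → invalid (bad char(s): ['*'])
String 3: '/VRd' → valid
String 4: 'nQG95yv' → invalid (len=7 not mult of 4)

Answer: yes no yes no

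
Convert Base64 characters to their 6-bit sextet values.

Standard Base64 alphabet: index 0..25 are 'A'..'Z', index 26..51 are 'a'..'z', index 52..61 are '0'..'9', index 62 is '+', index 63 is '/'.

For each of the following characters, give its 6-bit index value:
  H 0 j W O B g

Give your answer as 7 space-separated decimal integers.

'H': A..Z range, ord('H') − ord('A') = 7
'0': 0..9 range, 52 + ord('0') − ord('0') = 52
'j': a..z range, 26 + ord('j') − ord('a') = 35
'W': A..Z range, ord('W') − ord('A') = 22
'O': A..Z range, ord('O') − ord('A') = 14
'B': A..Z range, ord('B') − ord('A') = 1
'g': a..z range, 26 + ord('g') − ord('a') = 32

Answer: 7 52 35 22 14 1 32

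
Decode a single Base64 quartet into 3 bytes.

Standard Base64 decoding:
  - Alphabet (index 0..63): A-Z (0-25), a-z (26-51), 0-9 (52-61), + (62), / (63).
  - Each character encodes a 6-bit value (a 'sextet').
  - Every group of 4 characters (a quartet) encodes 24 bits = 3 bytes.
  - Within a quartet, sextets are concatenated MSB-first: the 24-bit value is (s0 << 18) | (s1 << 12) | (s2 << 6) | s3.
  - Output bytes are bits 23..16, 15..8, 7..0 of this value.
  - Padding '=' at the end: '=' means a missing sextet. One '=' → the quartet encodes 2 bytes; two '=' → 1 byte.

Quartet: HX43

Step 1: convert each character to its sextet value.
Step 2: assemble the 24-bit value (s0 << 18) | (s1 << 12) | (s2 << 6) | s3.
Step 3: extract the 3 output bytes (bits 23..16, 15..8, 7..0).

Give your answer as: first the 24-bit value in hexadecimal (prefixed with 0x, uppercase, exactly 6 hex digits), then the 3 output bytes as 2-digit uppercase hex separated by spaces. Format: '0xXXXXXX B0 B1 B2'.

Sextets: H=7, X=23, 4=56, 3=55
24-bit: (7<<18) | (23<<12) | (56<<6) | 55
      = 0x1C0000 | 0x017000 | 0x000E00 | 0x000037
      = 0x1D7E37
Bytes: (v>>16)&0xFF=1D, (v>>8)&0xFF=7E, v&0xFF=37

Answer: 0x1D7E37 1D 7E 37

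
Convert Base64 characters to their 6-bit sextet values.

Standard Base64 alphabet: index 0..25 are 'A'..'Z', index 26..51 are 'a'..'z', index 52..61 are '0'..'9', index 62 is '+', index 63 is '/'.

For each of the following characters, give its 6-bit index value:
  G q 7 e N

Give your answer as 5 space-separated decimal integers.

Answer: 6 42 59 30 13

Derivation:
'G': A..Z range, ord('G') − ord('A') = 6
'q': a..z range, 26 + ord('q') − ord('a') = 42
'7': 0..9 range, 52 + ord('7') − ord('0') = 59
'e': a..z range, 26 + ord('e') − ord('a') = 30
'N': A..Z range, ord('N') − ord('A') = 13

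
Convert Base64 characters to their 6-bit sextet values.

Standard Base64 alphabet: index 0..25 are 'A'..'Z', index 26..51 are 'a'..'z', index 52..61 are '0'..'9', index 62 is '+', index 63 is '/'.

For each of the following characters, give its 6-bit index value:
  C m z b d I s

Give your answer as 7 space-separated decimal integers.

'C': A..Z range, ord('C') − ord('A') = 2
'm': a..z range, 26 + ord('m') − ord('a') = 38
'z': a..z range, 26 + ord('z') − ord('a') = 51
'b': a..z range, 26 + ord('b') − ord('a') = 27
'd': a..z range, 26 + ord('d') − ord('a') = 29
'I': A..Z range, ord('I') − ord('A') = 8
's': a..z range, 26 + ord('s') − ord('a') = 44

Answer: 2 38 51 27 29 8 44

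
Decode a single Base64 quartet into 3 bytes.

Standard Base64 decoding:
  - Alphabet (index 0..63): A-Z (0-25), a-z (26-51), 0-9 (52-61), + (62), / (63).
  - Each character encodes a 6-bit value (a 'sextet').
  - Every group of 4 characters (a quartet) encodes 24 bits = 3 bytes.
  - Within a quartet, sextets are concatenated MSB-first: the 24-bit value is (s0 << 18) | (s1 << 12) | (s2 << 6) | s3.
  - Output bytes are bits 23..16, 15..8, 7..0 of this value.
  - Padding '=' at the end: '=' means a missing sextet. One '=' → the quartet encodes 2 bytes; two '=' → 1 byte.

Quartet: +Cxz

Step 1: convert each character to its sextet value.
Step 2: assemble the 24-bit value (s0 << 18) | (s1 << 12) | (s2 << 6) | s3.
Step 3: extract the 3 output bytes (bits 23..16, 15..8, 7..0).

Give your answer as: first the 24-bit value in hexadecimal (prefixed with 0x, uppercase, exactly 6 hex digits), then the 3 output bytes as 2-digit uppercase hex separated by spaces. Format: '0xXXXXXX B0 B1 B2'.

Sextets: +=62, C=2, x=49, z=51
24-bit: (62<<18) | (2<<12) | (49<<6) | 51
      = 0xF80000 | 0x002000 | 0x000C40 | 0x000033
      = 0xF82C73
Bytes: (v>>16)&0xFF=F8, (v>>8)&0xFF=2C, v&0xFF=73

Answer: 0xF82C73 F8 2C 73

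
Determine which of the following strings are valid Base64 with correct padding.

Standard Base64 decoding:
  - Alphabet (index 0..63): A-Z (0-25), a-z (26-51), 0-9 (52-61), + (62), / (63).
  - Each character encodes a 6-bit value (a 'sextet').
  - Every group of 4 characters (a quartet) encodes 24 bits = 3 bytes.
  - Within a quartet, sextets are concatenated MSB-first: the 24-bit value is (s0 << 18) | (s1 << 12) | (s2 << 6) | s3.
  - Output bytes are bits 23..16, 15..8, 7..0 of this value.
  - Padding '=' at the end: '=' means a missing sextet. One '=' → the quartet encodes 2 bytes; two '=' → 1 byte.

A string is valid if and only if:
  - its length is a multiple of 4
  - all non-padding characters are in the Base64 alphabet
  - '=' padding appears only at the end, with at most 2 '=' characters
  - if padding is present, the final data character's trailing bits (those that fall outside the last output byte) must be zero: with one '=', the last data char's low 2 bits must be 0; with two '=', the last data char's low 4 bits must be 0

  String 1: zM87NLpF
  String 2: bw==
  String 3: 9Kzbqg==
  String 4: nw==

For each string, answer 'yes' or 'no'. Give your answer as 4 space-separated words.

Answer: yes yes yes yes

Derivation:
String 1: 'zM87NLpF' → valid
String 2: 'bw==' → valid
String 3: '9Kzbqg==' → valid
String 4: 'nw==' → valid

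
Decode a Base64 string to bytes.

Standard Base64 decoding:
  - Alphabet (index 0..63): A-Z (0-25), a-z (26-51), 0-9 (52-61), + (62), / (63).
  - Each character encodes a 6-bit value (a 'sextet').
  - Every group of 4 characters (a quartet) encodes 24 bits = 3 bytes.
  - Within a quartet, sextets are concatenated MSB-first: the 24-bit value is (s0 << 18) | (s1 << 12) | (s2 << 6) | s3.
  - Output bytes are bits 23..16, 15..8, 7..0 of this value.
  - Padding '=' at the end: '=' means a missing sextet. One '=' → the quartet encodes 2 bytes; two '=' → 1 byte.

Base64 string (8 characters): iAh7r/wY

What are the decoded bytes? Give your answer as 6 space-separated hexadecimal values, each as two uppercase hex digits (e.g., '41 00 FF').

Answer: 88 08 7B AF FC 18

Derivation:
After char 0 ('i'=34): chars_in_quartet=1 acc=0x22 bytes_emitted=0
After char 1 ('A'=0): chars_in_quartet=2 acc=0x880 bytes_emitted=0
After char 2 ('h'=33): chars_in_quartet=3 acc=0x22021 bytes_emitted=0
After char 3 ('7'=59): chars_in_quartet=4 acc=0x88087B -> emit 88 08 7B, reset; bytes_emitted=3
After char 4 ('r'=43): chars_in_quartet=1 acc=0x2B bytes_emitted=3
After char 5 ('/'=63): chars_in_quartet=2 acc=0xAFF bytes_emitted=3
After char 6 ('w'=48): chars_in_quartet=3 acc=0x2BFF0 bytes_emitted=3
After char 7 ('Y'=24): chars_in_quartet=4 acc=0xAFFC18 -> emit AF FC 18, reset; bytes_emitted=6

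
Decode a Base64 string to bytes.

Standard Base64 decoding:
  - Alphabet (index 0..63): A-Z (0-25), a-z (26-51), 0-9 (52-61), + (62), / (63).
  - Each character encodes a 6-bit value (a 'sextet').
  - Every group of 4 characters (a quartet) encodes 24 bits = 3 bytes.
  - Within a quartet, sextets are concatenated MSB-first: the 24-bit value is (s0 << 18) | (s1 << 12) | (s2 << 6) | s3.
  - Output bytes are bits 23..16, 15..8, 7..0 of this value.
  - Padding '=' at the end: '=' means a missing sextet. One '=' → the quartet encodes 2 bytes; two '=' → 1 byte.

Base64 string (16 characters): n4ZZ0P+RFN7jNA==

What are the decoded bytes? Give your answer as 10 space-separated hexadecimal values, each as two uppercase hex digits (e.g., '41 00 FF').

After char 0 ('n'=39): chars_in_quartet=1 acc=0x27 bytes_emitted=0
After char 1 ('4'=56): chars_in_quartet=2 acc=0x9F8 bytes_emitted=0
After char 2 ('Z'=25): chars_in_quartet=3 acc=0x27E19 bytes_emitted=0
After char 3 ('Z'=25): chars_in_quartet=4 acc=0x9F8659 -> emit 9F 86 59, reset; bytes_emitted=3
After char 4 ('0'=52): chars_in_quartet=1 acc=0x34 bytes_emitted=3
After char 5 ('P'=15): chars_in_quartet=2 acc=0xD0F bytes_emitted=3
After char 6 ('+'=62): chars_in_quartet=3 acc=0x343FE bytes_emitted=3
After char 7 ('R'=17): chars_in_quartet=4 acc=0xD0FF91 -> emit D0 FF 91, reset; bytes_emitted=6
After char 8 ('F'=5): chars_in_quartet=1 acc=0x5 bytes_emitted=6
After char 9 ('N'=13): chars_in_quartet=2 acc=0x14D bytes_emitted=6
After char 10 ('7'=59): chars_in_quartet=3 acc=0x537B bytes_emitted=6
After char 11 ('j'=35): chars_in_quartet=4 acc=0x14DEE3 -> emit 14 DE E3, reset; bytes_emitted=9
After char 12 ('N'=13): chars_in_quartet=1 acc=0xD bytes_emitted=9
After char 13 ('A'=0): chars_in_quartet=2 acc=0x340 bytes_emitted=9
Padding '==': partial quartet acc=0x340 -> emit 34; bytes_emitted=10

Answer: 9F 86 59 D0 FF 91 14 DE E3 34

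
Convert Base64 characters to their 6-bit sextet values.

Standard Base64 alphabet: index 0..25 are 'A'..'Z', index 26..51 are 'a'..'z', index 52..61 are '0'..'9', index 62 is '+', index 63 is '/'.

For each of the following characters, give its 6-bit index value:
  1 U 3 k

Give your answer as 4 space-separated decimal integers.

Answer: 53 20 55 36

Derivation:
'1': 0..9 range, 52 + ord('1') − ord('0') = 53
'U': A..Z range, ord('U') − ord('A') = 20
'3': 0..9 range, 52 + ord('3') − ord('0') = 55
'k': a..z range, 26 + ord('k') − ord('a') = 36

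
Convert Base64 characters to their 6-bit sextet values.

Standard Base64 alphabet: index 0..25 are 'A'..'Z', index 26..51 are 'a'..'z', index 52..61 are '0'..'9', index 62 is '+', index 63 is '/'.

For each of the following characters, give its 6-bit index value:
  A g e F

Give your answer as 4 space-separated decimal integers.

'A': A..Z range, ord('A') − ord('A') = 0
'g': a..z range, 26 + ord('g') − ord('a') = 32
'e': a..z range, 26 + ord('e') − ord('a') = 30
'F': A..Z range, ord('F') − ord('A') = 5

Answer: 0 32 30 5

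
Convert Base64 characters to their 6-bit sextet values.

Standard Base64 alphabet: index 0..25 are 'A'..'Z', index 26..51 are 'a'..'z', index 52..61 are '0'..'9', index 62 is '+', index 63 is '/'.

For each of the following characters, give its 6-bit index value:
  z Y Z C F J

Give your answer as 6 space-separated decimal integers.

'z': a..z range, 26 + ord('z') − ord('a') = 51
'Y': A..Z range, ord('Y') − ord('A') = 24
'Z': A..Z range, ord('Z') − ord('A') = 25
'C': A..Z range, ord('C') − ord('A') = 2
'F': A..Z range, ord('F') − ord('A') = 5
'J': A..Z range, ord('J') − ord('A') = 9

Answer: 51 24 25 2 5 9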